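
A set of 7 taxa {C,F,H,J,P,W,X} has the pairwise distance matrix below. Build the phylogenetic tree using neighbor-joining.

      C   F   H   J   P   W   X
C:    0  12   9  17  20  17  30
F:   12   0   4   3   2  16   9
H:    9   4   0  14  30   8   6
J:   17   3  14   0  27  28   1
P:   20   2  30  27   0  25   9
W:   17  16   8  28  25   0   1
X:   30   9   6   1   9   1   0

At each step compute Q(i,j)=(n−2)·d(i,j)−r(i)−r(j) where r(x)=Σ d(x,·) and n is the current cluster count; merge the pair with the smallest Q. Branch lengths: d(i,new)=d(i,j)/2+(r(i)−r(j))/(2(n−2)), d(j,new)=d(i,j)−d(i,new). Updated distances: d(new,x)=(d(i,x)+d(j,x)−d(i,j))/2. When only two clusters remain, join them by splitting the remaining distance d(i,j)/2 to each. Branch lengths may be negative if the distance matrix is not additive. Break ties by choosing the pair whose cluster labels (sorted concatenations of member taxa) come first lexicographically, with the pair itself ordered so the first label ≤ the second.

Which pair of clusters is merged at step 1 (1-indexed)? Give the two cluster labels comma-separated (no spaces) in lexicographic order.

1. join F+P (d=2, Q=-149) ⇒ FP; edges |F|=-57/10, |P|=77/10
  updated: d(C,FP)=15, d(FP,H)=16, d(FP,J)=14, d(FP,W)=39/2, d(FP,X)=8
2. join J+X (d=1, Q=-116) ⇒ JX; edges |J|=4, |X|=-3
  updated: d(C,JX)=23, d(FP,JX)=21/2, d(H,JX)=19/2, d(JX,W)=14
3. join FP+JX (d=21/2, Q=-173/2) ⇒ FJPX; edges |FP|=71/12, |JX|=55/12
  updated: d(C,FJPX)=55/4, d(FJPX,H)=15/2, d(FJPX,W)=23/2
4. join C+H (d=9, Q=-185/4) ⇒ CH; edges |C|=133/16, |H|=11/16
  updated: d(CH,FJPX)=49/8, d(CH,W)=8
5. join CH+FJPX (d=49/8, Q=-205/8) ⇒ CFHJPX; edges |CH|=21/16, |FJPX|=77/16
  updated: d(CFHJPX,W)=107/16
6. join CFHJPX+W (d=107/16) ⇒ CFHJPWX; edges |CFHJPX|=107/32, |W|=107/32
final tree: (((C:133/16,H:11/16):21/16,((F:-57/10,P:77/10):71/12,(J:4,X:-3):55/12):77/16):107/32,W:107/32)
total length: 565/16

F,P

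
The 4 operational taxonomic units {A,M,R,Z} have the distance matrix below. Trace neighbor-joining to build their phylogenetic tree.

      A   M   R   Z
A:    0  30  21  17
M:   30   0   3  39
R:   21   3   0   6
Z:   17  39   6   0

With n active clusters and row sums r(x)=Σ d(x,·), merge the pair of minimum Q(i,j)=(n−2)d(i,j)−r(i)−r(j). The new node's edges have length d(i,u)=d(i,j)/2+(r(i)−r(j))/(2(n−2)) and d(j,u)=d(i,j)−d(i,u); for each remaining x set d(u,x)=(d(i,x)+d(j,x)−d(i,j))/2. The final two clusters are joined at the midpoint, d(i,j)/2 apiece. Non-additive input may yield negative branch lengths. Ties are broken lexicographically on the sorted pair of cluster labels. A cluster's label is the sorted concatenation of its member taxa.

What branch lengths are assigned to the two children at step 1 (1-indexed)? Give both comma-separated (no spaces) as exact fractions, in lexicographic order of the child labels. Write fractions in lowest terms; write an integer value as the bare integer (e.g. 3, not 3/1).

10,7

iteration 1: select A,Z (d=17, Q=-96); attach at lengths (10, 7); label the merged cluster AZ
  updated: d(AZ,M)=26, d(AZ,R)=5
iteration 2: select AZ,M (d=26, Q=-34); attach at lengths (14, 12); label the merged cluster AMZ
  updated: d(AMZ,R)=-9
iteration 3: select AMZ,R (d=-9); attach at lengths (-9/2, -9/2); label the merged cluster AMRZ
final tree: (((A:10,Z:7):14,M:12):-9/2,R:-9/2)
total length: 34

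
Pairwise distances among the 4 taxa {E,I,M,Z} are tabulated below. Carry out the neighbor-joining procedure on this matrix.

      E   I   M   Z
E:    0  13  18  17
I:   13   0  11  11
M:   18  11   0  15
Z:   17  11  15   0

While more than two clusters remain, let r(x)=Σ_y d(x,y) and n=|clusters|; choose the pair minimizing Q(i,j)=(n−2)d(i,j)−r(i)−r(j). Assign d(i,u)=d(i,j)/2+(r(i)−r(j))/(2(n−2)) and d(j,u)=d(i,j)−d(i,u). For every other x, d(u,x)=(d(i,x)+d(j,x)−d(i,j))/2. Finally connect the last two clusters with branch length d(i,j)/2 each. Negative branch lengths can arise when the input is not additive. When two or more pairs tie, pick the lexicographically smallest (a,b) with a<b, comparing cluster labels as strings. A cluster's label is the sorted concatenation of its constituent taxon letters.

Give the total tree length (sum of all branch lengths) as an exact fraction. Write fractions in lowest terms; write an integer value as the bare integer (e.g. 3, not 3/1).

113/4

step 1: merge (E,I) at d=13, Q=-57; branch lengths E→39/4, I→13/4; new cluster EI
  updated: d(EI,M)=8, d(EI,Z)=15/2
step 2: merge (EI,M) at d=8, Q=-61/2; branch lengths EI→1/4, M→31/4; new cluster EIM
  updated: d(EIM,Z)=29/4
step 3: merge (EIM,Z) at d=29/4; branch lengths EIM→29/8, Z→29/8; new cluster EIMZ
final tree: (((E:39/4,I:13/4):1/4,M:31/4):29/8,Z:29/8)
total length: 113/4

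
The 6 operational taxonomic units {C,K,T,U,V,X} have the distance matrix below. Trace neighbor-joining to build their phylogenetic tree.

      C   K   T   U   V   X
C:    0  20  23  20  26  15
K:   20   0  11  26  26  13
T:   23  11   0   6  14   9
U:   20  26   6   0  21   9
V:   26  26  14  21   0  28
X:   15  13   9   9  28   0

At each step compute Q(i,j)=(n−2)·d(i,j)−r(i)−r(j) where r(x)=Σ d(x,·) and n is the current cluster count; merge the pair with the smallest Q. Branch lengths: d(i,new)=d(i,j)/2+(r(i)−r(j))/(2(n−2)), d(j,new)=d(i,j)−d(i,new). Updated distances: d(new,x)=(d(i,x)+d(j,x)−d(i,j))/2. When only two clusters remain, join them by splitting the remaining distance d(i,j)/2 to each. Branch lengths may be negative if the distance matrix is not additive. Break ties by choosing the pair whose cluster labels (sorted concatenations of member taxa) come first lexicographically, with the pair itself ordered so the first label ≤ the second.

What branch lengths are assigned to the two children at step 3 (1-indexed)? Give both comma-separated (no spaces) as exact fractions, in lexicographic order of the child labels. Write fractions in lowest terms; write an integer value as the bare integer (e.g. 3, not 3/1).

21/2,19/2

step 1: merge (T,V) at d=14, Q=-122; branch lengths T→1/2, V→27/2; new cluster TV
  updated: d(C,TV)=35/2, d(K,TV)=23/2, d(TV,U)=13/2, d(TV,X)=23/2
step 2: merge (TV,U) at d=13/2, Q=-89; branch lengths TV→5/6, U→17/3; new cluster TUV
  updated: d(C,TUV)=31/2, d(K,TUV)=31/2, d(TUV,X)=7
step 3: merge (C,K) at d=20, Q=-59; branch lengths C→21/2, K→19/2; new cluster CK
  updated: d(CK,TUV)=11/2, d(CK,X)=4
step 4: merge (CK,TUV) at d=11/2, Q=-33/2; branch lengths CK→5/4, TUV→17/4; new cluster CKTUV
  updated: d(CKTUV,X)=11/4
step 5: merge (CKTUV,X) at d=11/4; branch lengths CKTUV→11/8, X→11/8; new cluster CKTUVX
final tree: (((C:21/2,K:19/2):5/4,((T:1/2,V:27/2):5/6,U:17/3):17/4):11/8,X:11/8)
total length: 195/4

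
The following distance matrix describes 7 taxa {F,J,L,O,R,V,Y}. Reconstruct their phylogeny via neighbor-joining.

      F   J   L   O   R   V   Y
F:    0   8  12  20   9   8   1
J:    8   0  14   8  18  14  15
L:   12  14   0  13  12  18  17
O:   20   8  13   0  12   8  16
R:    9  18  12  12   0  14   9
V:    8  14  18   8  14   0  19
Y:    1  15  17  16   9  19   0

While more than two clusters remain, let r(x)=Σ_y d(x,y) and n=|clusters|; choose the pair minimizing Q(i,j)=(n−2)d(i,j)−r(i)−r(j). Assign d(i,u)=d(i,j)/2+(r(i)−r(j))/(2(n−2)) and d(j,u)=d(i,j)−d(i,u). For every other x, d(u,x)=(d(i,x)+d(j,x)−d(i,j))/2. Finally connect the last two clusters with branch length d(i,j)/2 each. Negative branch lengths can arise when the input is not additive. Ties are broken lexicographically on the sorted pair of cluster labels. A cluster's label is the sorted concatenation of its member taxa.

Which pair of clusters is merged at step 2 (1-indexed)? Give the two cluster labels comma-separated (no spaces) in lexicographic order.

FY,R

1. join F+Y (d=1, Q=-130) ⇒ FY; edges |F|=-7/5, |Y|=12/5
  updated: d(FY,J)=11, d(FY,L)=14, d(FY,O)=35/2, d(FY,R)=17/2, d(FY,V)=13
2. join FY+R (d=17/2, Q=-189/2) ⇒ FRY; edges |FY|=67/16, |R|=69/16
  updated: d(FRY,J)=41/4, d(FRY,L)=35/4, d(FRY,O)=21/2, d(FRY,V)=37/4
3. join FRY+L (d=35/4, Q=-265/4) ⇒ FLRY; edges |FRY|=15/8, |L|=55/8
  updated: d(FLRY,J)=31/4, d(FLRY,O)=59/8, d(FLRY,V)=37/4
4. join FLRY+J (d=31/4, Q=-309/8) ⇒ FJLRY; edges |FLRY|=81/32, |J|=167/32
  updated: d(FJLRY,O)=61/16, d(FJLRY,V)=31/4
5. join FJLRY+O (d=61/16, Q=-313/16) ⇒ FJLORY; edges |FJLRY|=57/32, |O|=65/32
  updated: d(FJLORY,V)=191/32
6. join FJLORY+V (d=191/32) ⇒ FJLORVY; edges |FJLORY|=191/64, |V|=191/64
final tree: ((((((F:-7/5,Y:12/5):67/16,R:69/16):15/8,L:55/8):81/32,J:167/32):57/32,O:65/32):191/64,V:191/64)
total length: 1145/32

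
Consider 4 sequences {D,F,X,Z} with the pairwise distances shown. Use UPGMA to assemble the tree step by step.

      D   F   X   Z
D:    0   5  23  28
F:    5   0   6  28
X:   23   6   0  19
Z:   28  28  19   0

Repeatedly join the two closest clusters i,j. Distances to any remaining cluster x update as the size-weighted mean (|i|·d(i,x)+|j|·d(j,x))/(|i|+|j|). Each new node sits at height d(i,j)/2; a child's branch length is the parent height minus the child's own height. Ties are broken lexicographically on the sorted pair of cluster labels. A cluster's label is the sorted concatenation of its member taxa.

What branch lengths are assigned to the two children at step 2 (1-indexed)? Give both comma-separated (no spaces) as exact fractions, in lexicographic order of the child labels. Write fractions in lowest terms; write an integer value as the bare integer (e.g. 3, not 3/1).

19/4,29/4

iteration 1: select D,F (d=5); attach at lengths (5/2, 5/2); label the merged cluster DF
  updated: d(DF,X)=29/2, d(DF,Z)=28
iteration 2: select DF,X (d=29/2); attach at lengths (19/4, 29/4); label the merged cluster DFX
  updated: d(DFX,Z)=25
iteration 3: select DFX,Z (d=25); attach at lengths (21/4, 25/2); label the merged cluster DFXZ
final tree: (((D:5/2,F:5/2):19/4,X:29/4):21/4,Z:25/2)
total length: 139/4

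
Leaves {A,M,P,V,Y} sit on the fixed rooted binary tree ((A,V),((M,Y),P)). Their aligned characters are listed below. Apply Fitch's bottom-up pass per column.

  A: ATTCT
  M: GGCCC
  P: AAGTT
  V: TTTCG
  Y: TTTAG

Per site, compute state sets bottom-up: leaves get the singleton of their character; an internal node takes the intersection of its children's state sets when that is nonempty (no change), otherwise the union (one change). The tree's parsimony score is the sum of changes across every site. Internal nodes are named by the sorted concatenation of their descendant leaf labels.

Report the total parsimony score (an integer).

12

AV@0: {A} ∪ {T} = {A,T} (union, +1)
MY@0: {G} ∪ {T} = {G,T} (union, +1)
MPY@0: {G,T} ∪ {A} = {A,G,T} (union, +1)
AMPVY@0: {A,T} ∩ {A,G,T} = {A,T} (intersection, +0)
AV@1: {T} ∩ {T} = {T} (intersection, +0)
MY@1: {G} ∪ {T} = {G,T} (union, +1)
MPY@1: {G,T} ∪ {A} = {A,G,T} (union, +1)
AMPVY@1: {T} ∩ {A,G,T} = {T} (intersection, +0)
AV@2: {T} ∩ {T} = {T} (intersection, +0)
MY@2: {C} ∪ {T} = {C,T} (union, +1)
MPY@2: {C,T} ∪ {G} = {C,G,T} (union, +1)
AMPVY@2: {T} ∩ {C,G,T} = {T} (intersection, +0)
AV@3: {C} ∩ {C} = {C} (intersection, +0)
MY@3: {C} ∪ {A} = {A,C} (union, +1)
MPY@3: {A,C} ∪ {T} = {A,C,T} (union, +1)
AMPVY@3: {C} ∩ {A,C,T} = {C} (intersection, +0)
AV@4: {T} ∪ {G} = {G,T} (union, +1)
MY@4: {C} ∪ {G} = {C,G} (union, +1)
MPY@4: {C,G} ∪ {T} = {C,G,T} (union, +1)
AMPVY@4: {G,T} ∩ {C,G,T} = {G,T} (intersection, +0)
per-site changes: [3, 2, 2, 2, 3]; total = 12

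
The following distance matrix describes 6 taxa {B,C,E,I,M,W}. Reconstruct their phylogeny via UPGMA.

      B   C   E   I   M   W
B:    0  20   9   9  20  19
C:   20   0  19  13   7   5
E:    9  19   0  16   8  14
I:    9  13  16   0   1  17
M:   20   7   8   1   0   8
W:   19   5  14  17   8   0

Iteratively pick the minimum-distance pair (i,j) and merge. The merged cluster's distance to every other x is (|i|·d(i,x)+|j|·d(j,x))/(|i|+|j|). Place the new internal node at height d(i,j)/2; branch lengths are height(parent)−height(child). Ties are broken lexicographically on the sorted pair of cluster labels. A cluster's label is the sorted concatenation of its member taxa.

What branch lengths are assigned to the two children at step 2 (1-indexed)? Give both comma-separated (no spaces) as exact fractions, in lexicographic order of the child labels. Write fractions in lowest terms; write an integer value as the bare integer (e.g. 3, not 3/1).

5/2,5/2

iteration 1: select I,M (d=1); attach at lengths (1/2, 1/2); label the merged cluster IM
  updated: d(B,IM)=29/2, d(C,IM)=10, d(E,IM)=12, d(IM,W)=25/2
iteration 2: select C,W (d=5); attach at lengths (5/2, 5/2); label the merged cluster CW
  updated: d(B,CW)=39/2, d(CW,E)=33/2, d(CW,IM)=45/4
iteration 3: select B,E (d=9); attach at lengths (9/2, 9/2); label the merged cluster BE
  updated: d(BE,CW)=18, d(BE,IM)=53/4
iteration 4: select CW,IM (d=45/4); attach at lengths (25/8, 41/8); label the merged cluster CIMW
  updated: d(BE,CIMW)=125/8
iteration 5: select BE,CIMW (d=125/8); attach at lengths (53/16, 35/16); label the merged cluster BCEIMW
final tree: ((B:9/2,E:9/2):53/16,((C:5/2,W:5/2):25/8,(I:1/2,M:1/2):41/8):35/16)
total length: 115/4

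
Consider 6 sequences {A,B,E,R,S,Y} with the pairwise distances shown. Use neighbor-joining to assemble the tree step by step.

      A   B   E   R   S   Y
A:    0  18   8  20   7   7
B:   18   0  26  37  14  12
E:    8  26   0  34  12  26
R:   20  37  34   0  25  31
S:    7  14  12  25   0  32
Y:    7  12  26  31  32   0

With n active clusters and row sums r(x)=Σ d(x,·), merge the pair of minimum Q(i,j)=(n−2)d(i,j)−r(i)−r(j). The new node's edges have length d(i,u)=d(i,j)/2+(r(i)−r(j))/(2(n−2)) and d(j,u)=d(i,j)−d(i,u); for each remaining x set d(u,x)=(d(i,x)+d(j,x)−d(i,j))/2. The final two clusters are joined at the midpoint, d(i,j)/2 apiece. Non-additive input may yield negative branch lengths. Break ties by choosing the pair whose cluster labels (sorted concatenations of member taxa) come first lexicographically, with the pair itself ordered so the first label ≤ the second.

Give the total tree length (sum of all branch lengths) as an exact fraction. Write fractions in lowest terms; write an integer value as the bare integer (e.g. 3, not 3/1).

1. join B+Y (d=12, Q=-167) ⇒ BY; edges |B|=47/8, |Y|=49/8
  updated: d(A,BY)=13/2, d(BY,E)=20, d(BY,R)=28, d(BY,S)=17
2. join E+S (d=12, Q=-99) ⇒ ES; edges |E|=49/6, |S|=23/6
  updated: d(A,ES)=3/2, d(BY,ES)=25/2, d(ES,R)=47/2
3. join A+ES (d=3/2, Q=-125/2) ⇒ AES; edges |A|=-13/8, |ES|=25/8
  updated: d(AES,BY)=35/4, d(AES,R)=21
4. join AES+BY (d=35/4, Q=-231/4) ⇒ ABESY; edges |AES|=7/8, |BY|=63/8
  updated: d(ABESY,R)=161/8
5. join ABESY+R (d=161/8) ⇒ ABERSY; edges |ABESY|=161/16, |R|=161/16
final tree: (((A:-13/8,(E:49/6,S:23/6):25/8):7/8,(B:47/8,Y:49/8):63/8):161/16,R:161/16)
total length: 435/8

435/8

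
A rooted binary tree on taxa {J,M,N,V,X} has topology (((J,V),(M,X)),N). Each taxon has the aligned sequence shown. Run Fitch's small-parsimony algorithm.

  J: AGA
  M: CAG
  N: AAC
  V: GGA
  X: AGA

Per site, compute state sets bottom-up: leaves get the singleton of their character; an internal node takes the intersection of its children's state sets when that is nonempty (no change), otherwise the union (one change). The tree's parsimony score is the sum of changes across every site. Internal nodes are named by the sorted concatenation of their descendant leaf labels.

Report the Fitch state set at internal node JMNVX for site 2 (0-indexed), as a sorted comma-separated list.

A,C

JV@0: {A} ∪ {G} = {A,G} (union, +1)
MX@0: {C} ∪ {A} = {A,C} (union, +1)
JMVX@0: {A,G} ∩ {A,C} = {A} (intersection, +0)
JMNVX@0: {A} ∩ {A} = {A} (intersection, +0)
JV@1: {G} ∩ {G} = {G} (intersection, +0)
MX@1: {A} ∪ {G} = {A,G} (union, +1)
JMVX@1: {G} ∩ {A,G} = {G} (intersection, +0)
JMNVX@1: {G} ∪ {A} = {A,G} (union, +1)
JV@2: {A} ∩ {A} = {A} (intersection, +0)
MX@2: {G} ∪ {A} = {A,G} (union, +1)
JMVX@2: {A} ∩ {A,G} = {A} (intersection, +0)
JMNVX@2: {A} ∪ {C} = {A,C} (union, +1)
per-site changes: [2, 2, 2]; total = 6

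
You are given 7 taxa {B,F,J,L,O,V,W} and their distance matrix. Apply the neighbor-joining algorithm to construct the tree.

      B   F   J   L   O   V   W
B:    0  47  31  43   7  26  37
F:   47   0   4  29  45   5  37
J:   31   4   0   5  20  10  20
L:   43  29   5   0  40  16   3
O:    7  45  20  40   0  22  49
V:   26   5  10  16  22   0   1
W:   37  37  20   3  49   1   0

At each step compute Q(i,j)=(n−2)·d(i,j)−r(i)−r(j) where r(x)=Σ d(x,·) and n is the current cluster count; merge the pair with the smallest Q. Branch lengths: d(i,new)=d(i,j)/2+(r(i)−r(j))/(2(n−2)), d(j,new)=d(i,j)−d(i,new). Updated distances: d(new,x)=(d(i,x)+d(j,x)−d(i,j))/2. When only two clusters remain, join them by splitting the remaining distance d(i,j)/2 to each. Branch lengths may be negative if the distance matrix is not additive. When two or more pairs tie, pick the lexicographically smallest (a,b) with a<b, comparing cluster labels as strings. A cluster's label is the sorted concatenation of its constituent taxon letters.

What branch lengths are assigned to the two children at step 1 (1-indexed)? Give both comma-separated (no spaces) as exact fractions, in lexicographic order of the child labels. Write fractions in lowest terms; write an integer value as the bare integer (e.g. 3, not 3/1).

1. join B+O (d=7, Q=-339) ⇒ BO; edges |B|=43/10, |O|=27/10
  updated: d(BO,F)=85/2, d(BO,J)=22, d(BO,L)=38, d(BO,V)=41/2, d(BO,W)=79/2
2. join L+W (d=3, Q=-359/2) ⇒ LW; edges |L|=5/16, |W|=43/16
  updated: d(BO,LW)=149/4, d(F,LW)=63/2, d(J,LW)=11, d(LW,V)=7
3. join F+J (d=4, Q=-118) ⇒ FJ; edges |F|=8, |J|=-4
  updated: d(BO,FJ)=121/4, d(FJ,LW)=77/4, d(FJ,V)=11/2
4. join BO+FJ (d=121/4, Q=-165/2) ⇒ BFJO; edges |BO|=187/8, |FJ|=55/8
  updated: d(BFJO,LW)=105/8, d(BFJO,V)=-17/8
5. join BFJO+LW (d=105/8, Q=-18) ⇒ BFJLOW; edges |BFJO|=2, |LW|=89/8
  updated: d(BFJLOW,V)=-33/8
6. join BFJLOW+V (d=-33/8) ⇒ BFJLOVW; edges |BFJLOW|=-33/16, |V|=-33/16
final tree: ((((B:43/10,O:27/10):187/8,(F:8,J:-4):55/8):2,(L:5/16,W:43/16):89/8):-33/16,V:-33/16)
total length: 213/4

43/10,27/10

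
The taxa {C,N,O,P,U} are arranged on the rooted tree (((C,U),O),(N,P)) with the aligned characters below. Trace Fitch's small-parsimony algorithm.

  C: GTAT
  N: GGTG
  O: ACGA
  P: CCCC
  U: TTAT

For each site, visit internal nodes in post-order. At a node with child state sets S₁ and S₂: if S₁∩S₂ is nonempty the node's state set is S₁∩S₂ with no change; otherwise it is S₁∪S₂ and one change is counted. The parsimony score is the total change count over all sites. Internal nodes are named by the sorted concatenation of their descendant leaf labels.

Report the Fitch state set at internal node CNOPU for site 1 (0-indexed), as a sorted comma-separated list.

CU@0: {G} ∪ {T} = {G,T} (union, +1)
COU@0: {G,T} ∪ {A} = {A,G,T} (union, +1)
NP@0: {G} ∪ {C} = {C,G} (union, +1)
CNOPU@0: {A,G,T} ∩ {C,G} = {G} (intersection, +0)
CU@1: {T} ∩ {T} = {T} (intersection, +0)
COU@1: {T} ∪ {C} = {C,T} (union, +1)
NP@1: {G} ∪ {C} = {C,G} (union, +1)
CNOPU@1: {C,T} ∩ {C,G} = {C} (intersection, +0)
CU@2: {A} ∩ {A} = {A} (intersection, +0)
COU@2: {A} ∪ {G} = {A,G} (union, +1)
NP@2: {T} ∪ {C} = {C,T} (union, +1)
CNOPU@2: {A,G} ∪ {C,T} = {A,C,G,T} (union, +1)
CU@3: {T} ∩ {T} = {T} (intersection, +0)
COU@3: {T} ∪ {A} = {A,T} (union, +1)
NP@3: {G} ∪ {C} = {C,G} (union, +1)
CNOPU@3: {A,T} ∪ {C,G} = {A,C,G,T} (union, +1)
per-site changes: [3, 2, 3, 3]; total = 11

C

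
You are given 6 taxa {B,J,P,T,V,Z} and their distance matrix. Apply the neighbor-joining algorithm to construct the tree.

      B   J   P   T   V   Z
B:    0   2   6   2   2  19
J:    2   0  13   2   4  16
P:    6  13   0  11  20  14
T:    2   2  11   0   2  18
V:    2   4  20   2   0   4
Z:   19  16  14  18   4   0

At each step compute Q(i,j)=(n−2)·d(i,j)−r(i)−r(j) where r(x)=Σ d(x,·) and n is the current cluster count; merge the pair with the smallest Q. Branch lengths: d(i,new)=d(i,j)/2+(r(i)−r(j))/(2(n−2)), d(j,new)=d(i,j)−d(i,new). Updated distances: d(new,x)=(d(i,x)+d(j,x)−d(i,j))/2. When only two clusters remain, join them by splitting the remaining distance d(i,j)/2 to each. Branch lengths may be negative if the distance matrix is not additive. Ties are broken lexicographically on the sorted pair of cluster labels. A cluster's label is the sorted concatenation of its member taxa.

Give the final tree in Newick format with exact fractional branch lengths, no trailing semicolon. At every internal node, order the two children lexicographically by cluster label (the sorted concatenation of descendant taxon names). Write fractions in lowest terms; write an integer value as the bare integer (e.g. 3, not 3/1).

step 1: merge (V,Z) at d=4, Q=-87; branch lengths V→-23/8, Z→55/8; new cluster VZ
  updated: d(B,VZ)=17/2, d(J,VZ)=8, d(P,VZ)=15, d(T,VZ)=8
step 2: merge (B,P) at d=6, Q=-91/2; branch lengths B→-17/12, P→89/12; new cluster BP
  updated: d(BP,J)=9/2, d(BP,T)=7/2, d(BP,VZ)=35/4
step 3: merge (BP,VZ) at d=35/4, Q=-24; branch lengths BP→19/8, VZ→51/8; new cluster BPVZ
  updated: d(BPVZ,J)=15/8, d(BPVZ,T)=11/8
step 4: merge (BPVZ,J) at d=15/8, Q=-21/4; branch lengths BPVZ→5/8, J→5/4; new cluster BJPVZ
  updated: d(BJPVZ,T)=3/4
step 5: merge (BJPVZ,T) at d=3/4; branch lengths BJPVZ→3/8, T→3/8; new cluster BJPTVZ
final tree: ((((B:-17/12,P:89/12):19/8,(V:-23/8,Z:55/8):51/8):5/8,J:5/4):3/8,T:3/8)
total length: 171/8

((((B:-17/12,P:89/12):19/8,(V:-23/8,Z:55/8):51/8):5/8,J:5/4):3/8,T:3/8)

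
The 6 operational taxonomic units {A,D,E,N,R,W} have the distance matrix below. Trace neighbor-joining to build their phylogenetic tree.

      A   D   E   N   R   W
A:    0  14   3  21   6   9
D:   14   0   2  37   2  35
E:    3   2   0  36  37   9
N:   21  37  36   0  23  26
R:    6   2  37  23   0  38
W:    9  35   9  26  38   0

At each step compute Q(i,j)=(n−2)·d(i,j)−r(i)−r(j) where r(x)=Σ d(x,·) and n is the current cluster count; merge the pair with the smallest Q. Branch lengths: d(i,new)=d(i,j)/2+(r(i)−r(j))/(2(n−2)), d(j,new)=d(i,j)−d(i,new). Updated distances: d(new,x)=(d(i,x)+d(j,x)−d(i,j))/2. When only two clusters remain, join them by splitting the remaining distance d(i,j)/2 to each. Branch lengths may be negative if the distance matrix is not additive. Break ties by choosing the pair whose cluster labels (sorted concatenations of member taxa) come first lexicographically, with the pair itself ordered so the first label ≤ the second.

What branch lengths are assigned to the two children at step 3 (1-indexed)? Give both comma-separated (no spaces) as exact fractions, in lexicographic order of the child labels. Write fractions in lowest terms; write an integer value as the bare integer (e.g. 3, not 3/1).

-4,11/2

iteration 1: select D,R (d=2, Q=-188); attach at lengths (-1, 3); label the merged cluster DR
  updated: d(A,DR)=9, d(DR,E)=37/2, d(DR,N)=29, d(DR,W)=71/2
iteration 2: select E,W (d=9, Q=-119); attach at lengths (7/3, 20/3); label the merged cluster EW
  updated: d(A,EW)=3/2, d(DR,EW)=45/2, d(EW,N)=53/2
iteration 3: select A,EW (d=3/2, Q=-79); attach at lengths (-4, 11/2); label the merged cluster AEW
  updated: d(AEW,DR)=15, d(AEW,N)=23
iteration 4: select AEW,DR (d=15, Q=-67); attach at lengths (9/2, 21/2); label the merged cluster ADERW
  updated: d(ADERW,N)=37/2
iteration 5: select ADERW,N (d=37/2); attach at lengths (37/4, 37/4); label the merged cluster ADENRW
final tree: (((A:-4,(E:7/3,W:20/3):11/2):9/2,(D:-1,R:3):21/2):37/4,N:37/4)
total length: 46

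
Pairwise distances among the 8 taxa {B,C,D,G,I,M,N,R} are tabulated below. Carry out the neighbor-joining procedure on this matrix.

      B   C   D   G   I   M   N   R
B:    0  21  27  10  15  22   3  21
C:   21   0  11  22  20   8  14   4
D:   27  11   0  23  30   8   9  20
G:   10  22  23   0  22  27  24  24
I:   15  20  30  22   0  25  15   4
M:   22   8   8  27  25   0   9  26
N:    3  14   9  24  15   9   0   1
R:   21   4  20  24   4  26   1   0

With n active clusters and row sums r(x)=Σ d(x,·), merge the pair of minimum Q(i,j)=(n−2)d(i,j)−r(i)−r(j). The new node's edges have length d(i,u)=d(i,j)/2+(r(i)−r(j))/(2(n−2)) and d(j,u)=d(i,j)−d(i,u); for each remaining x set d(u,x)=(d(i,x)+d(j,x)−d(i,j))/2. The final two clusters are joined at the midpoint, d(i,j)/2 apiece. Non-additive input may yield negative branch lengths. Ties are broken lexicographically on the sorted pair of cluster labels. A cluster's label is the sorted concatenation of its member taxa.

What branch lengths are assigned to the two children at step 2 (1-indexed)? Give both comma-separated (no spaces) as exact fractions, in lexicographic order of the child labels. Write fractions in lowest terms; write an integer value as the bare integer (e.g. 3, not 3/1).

11/2,-3/2

1. join B+G (d=10, Q=-211) ⇒ BG; edges |B|=9/4, |G|=31/4
  updated: d(BG,C)=33/2, d(BG,D)=20, d(BG,I)=27/2, d(BG,M)=39/2, d(BG,N)=17/2, d(BG,R)=35/2
2. join I+R (d=4, Q=-160) ⇒ IR; edges |I|=11/2, |R|=-3/2
  updated: d(BG,IR)=27/2, d(C,IR)=10, d(D,IR)=23, d(IR,M)=47/2, d(IR,N)=6
3. join D+M (d=8, Q=-107) ⇒ DM; edges |D|=35/8, |M|=29/8
  updated: d(BG,DM)=63/4, d(C,DM)=11/2, d(DM,IR)=77/4, d(DM,N)=5
4. join C+DM (d=11/2, Q=-75) ⇒ CDM; edges |C|=17/6, |DM|=8/3
  updated: d(BG,CDM)=107/8, d(CDM,IR)=95/8, d(CDM,N)=27/4
5. join BG+CDM (d=107/8, Q=-325/8) ⇒ BCDGM; edges |BG|=241/32, |CDM|=187/32
  updated: d(BCDGM,IR)=6, d(BCDGM,N)=15/16
6. join BCDGM+IR (d=6, Q=-207/16) ⇒ BCDGIMR; edges |BCDGM|=15/32, |IR|=177/32
  updated: d(BCDGIMR,N)=15/32
7. join BCDGIMR+N (d=15/32) ⇒ BCDGIMNR; edges |BCDGIMR|=15/64, |N|=15/64
final tree: ((((B:9/4,G:31/4):241/32,(C:17/6,(D:35/8,M:29/8):8/3):187/32):15/32,(I:11/2,R:-3/2):177/32):15/64,N:15/64)
total length: 1515/32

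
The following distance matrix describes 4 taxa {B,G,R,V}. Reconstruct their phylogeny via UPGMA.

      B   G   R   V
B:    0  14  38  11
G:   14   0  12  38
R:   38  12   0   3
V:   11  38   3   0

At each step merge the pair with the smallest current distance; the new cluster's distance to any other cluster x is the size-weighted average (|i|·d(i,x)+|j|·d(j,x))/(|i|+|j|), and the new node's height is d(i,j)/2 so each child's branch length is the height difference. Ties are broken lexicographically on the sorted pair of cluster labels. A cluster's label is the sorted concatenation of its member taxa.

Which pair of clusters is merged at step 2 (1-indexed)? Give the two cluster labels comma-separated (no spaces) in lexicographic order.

1. join R+V (d=3) ⇒ RV; edges |R|=3/2, |V|=3/2
  updated: d(B,RV)=49/2, d(G,RV)=25
2. join B+G (d=14) ⇒ BG; edges |B|=7, |G|=7
  updated: d(BG,RV)=99/4
3. join BG+RV (d=99/4) ⇒ BGRV; edges |BG|=43/8, |RV|=87/8
final tree: ((B:7,G:7):43/8,(R:3/2,V:3/2):87/8)
total length: 133/4

B,G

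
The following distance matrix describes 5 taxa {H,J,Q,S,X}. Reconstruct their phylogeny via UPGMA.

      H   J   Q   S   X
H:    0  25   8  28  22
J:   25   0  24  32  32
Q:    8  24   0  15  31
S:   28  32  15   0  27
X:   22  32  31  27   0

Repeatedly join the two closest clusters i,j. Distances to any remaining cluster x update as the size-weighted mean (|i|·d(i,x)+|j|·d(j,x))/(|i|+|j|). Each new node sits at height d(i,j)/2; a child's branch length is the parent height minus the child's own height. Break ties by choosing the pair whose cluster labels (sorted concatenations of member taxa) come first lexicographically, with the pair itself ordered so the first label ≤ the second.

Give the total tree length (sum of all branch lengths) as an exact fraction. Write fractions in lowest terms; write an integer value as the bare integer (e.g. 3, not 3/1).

169/3

1. join H+Q (d=8) ⇒ HQ; edges |H|=4, |Q|=4
  updated: d(HQ,J)=49/2, d(HQ,S)=43/2, d(HQ,X)=53/2
2. join HQ+S (d=43/2) ⇒ HQS; edges |HQ|=27/4, |S|=43/4
  updated: d(HQS,J)=27, d(HQS,X)=80/3
3. join HQS+X (d=80/3) ⇒ HQSX; edges |HQS|=31/12, |X|=40/3
  updated: d(HQSX,J)=113/4
4. join HQSX+J (d=113/4) ⇒ HJQSX; edges |HQSX|=19/24, |J|=113/8
final tree: ((((H:4,Q:4):27/4,S:43/4):31/12,X:40/3):19/24,J:113/8)
total length: 169/3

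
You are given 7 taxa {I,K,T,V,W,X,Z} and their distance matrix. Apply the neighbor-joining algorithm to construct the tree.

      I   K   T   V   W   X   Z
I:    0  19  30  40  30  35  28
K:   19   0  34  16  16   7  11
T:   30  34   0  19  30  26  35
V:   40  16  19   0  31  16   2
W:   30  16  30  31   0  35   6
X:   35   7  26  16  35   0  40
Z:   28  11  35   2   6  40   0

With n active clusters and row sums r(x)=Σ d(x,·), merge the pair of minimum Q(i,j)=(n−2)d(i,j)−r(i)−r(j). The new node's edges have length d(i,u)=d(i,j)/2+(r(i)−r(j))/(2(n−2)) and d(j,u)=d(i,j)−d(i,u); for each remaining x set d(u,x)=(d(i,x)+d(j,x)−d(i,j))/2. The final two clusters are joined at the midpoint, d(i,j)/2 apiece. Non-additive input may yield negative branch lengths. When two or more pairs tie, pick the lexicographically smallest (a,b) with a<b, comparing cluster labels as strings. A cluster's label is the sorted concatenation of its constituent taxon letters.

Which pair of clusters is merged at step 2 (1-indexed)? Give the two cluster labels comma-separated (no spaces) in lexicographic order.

iteration 1: select W,Z (d=6, Q=-240); attach at lengths (28/5, 2/5); label the merged cluster WZ
  updated: d(I,WZ)=26, d(K,WZ)=21/2, d(T,WZ)=59/2, d(V,WZ)=27/2, d(WZ,X)=69/2
iteration 2: select K,X (d=7, Q=-177); attach at lengths (-1/2, 15/2); label the merged cluster KX
  updated: d(I,KX)=47/2, d(KX,T)=53/2, d(KX,V)=25/2, d(KX,WZ)=19
iteration 3: select I,T (d=30, Q=-269/2); attach at lengths (209/12, 151/12); label the merged cluster IT
  updated: d(IT,KX)=10, d(IT,V)=29/2, d(IT,WZ)=51/4
iteration 4: select IT,KX (d=10, Q=-235/4); attach at lengths (63/16, 97/16); label the merged cluster IKTX
  updated: d(IKTX,V)=17/2, d(IKTX,WZ)=87/8
iteration 5: select IKTX,V (d=17/2, Q=-263/8); attach at lengths (47/16, 89/16); label the merged cluster IKTVX
  updated: d(IKTVX,WZ)=127/16
iteration 6: select IKTVX,WZ (d=127/16); attach at lengths (127/32, 127/32); label the merged cluster IKTVWXZ
final tree: ((((I:209/12,T:151/12):63/16,(K:-1/2,X:15/2):97/16):47/16,V:89/16):127/32,(W:28/5,Z:2/5):127/32)
total length: 1111/16

K,X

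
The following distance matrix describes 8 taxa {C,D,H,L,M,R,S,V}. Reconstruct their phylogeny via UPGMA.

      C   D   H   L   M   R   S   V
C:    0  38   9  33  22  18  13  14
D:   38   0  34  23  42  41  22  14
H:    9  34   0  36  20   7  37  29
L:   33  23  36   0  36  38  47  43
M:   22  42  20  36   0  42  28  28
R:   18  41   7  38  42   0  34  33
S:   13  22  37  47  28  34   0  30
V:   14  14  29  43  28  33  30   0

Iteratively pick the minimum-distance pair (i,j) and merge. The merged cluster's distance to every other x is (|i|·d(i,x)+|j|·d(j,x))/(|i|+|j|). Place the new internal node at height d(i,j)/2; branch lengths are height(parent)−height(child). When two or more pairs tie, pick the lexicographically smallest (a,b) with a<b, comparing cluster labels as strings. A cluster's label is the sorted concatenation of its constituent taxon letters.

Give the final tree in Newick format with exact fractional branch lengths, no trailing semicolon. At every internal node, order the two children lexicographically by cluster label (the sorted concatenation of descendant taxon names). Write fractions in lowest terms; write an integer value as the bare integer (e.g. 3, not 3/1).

(((((C:13/2,S:13/2):23/4,(H:7/2,R:7/2):35/4):7/4,M:14):31/20,(D:7,V:7):171/20):383/140,L:128/7)

step 1: merge (H,R) at d=7; branch lengths H→7/2, R→7/2; new cluster HR
  updated: d(C,HR)=27/2, d(D,HR)=75/2, d(HR,L)=37, d(HR,M)=31, d(HR,S)=71/2, d(HR,V)=31
step 2: merge (C,S) at d=13; branch lengths C→13/2, S→13/2; new cluster CS
  updated: d(CS,D)=30, d(CS,HR)=49/2, d(CS,L)=40, d(CS,M)=25, d(CS,V)=22
step 3: merge (D,V) at d=14; branch lengths D→7, V→7; new cluster DV
  updated: d(CS,DV)=26, d(DV,HR)=137/4, d(DV,L)=33, d(DV,M)=35
step 4: merge (CS,HR) at d=49/2; branch lengths CS→23/4, HR→35/4; new cluster CHRS
  updated: d(CHRS,DV)=241/8, d(CHRS,L)=77/2, d(CHRS,M)=28
step 5: merge (CHRS,M) at d=28; branch lengths CHRS→7/4, M→14; new cluster CHMRS
  updated: d(CHMRS,DV)=311/10, d(CHMRS,L)=38
step 6: merge (CHMRS,DV) at d=311/10; branch lengths CHMRS→31/20, DV→171/20; new cluster CDHMRSV
  updated: d(CDHMRSV,L)=256/7
step 7: merge (CDHMRSV,L) at d=256/7; branch lengths CDHMRSV→383/140, L→128/7; new cluster CDHLMRSV
final tree: (((((C:13/2,S:13/2):23/4,(H:7/2,R:7/2):35/4):7/4,M:14):31/20,(D:7,V:7):171/20):383/140,L:128/7)
total length: 3338/35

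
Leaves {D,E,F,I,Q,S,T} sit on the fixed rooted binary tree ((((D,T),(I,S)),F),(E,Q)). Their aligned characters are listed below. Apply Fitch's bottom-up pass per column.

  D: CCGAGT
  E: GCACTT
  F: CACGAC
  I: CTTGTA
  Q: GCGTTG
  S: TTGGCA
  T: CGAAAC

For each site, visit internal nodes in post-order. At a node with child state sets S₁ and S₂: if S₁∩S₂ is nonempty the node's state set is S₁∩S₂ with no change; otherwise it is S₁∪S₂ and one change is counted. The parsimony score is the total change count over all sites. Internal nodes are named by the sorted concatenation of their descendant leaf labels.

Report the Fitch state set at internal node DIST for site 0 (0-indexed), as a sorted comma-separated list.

C

site 0, node DT: D={C} ∩ T={C} → {C} (+0)
site 0, node IS: I={C} ∪ S={T} → {C,T} (+1)
site 0, node DIST: DT={C} ∩ IS={C,T} → {C} (+0)
site 0, node DFIST: DIST={C} ∩ F={C} → {C} (+0)
site 0, node EQ: E={G} ∩ Q={G} → {G} (+0)
site 0, node DEFIQST: DFIST={C} ∪ EQ={G} → {C,G} (+1)
site 1, node DT: D={C} ∪ T={G} → {C,G} (+1)
site 1, node IS: I={T} ∩ S={T} → {T} (+0)
site 1, node DIST: DT={C,G} ∪ IS={T} → {C,G,T} (+1)
site 1, node DFIST: DIST={C,G,T} ∪ F={A} → {A,C,G,T} (+1)
site 1, node EQ: E={C} ∩ Q={C} → {C} (+0)
site 1, node DEFIQST: DFIST={A,C,G,T} ∩ EQ={C} → {C} (+0)
site 2, node DT: D={G} ∪ T={A} → {A,G} (+1)
site 2, node IS: I={T} ∪ S={G} → {G,T} (+1)
site 2, node DIST: DT={A,G} ∩ IS={G,T} → {G} (+0)
site 2, node DFIST: DIST={G} ∪ F={C} → {C,G} (+1)
site 2, node EQ: E={A} ∪ Q={G} → {A,G} (+1)
site 2, node DEFIQST: DFIST={C,G} ∩ EQ={A,G} → {G} (+0)
site 3, node DT: D={A} ∩ T={A} → {A} (+0)
site 3, node IS: I={G} ∩ S={G} → {G} (+0)
site 3, node DIST: DT={A} ∪ IS={G} → {A,G} (+1)
site 3, node DFIST: DIST={A,G} ∩ F={G} → {G} (+0)
site 3, node EQ: E={C} ∪ Q={T} → {C,T} (+1)
site 3, node DEFIQST: DFIST={G} ∪ EQ={C,T} → {C,G,T} (+1)
site 4, node DT: D={G} ∪ T={A} → {A,G} (+1)
site 4, node IS: I={T} ∪ S={C} → {C,T} (+1)
site 4, node DIST: DT={A,G} ∪ IS={C,T} → {A,C,G,T} (+1)
site 4, node DFIST: DIST={A,C,G,T} ∩ F={A} → {A} (+0)
site 4, node EQ: E={T} ∩ Q={T} → {T} (+0)
site 4, node DEFIQST: DFIST={A} ∪ EQ={T} → {A,T} (+1)
site 5, node DT: D={T} ∪ T={C} → {C,T} (+1)
site 5, node IS: I={A} ∩ S={A} → {A} (+0)
site 5, node DIST: DT={C,T} ∪ IS={A} → {A,C,T} (+1)
site 5, node DFIST: DIST={A,C,T} ∩ F={C} → {C} (+0)
site 5, node EQ: E={T} ∪ Q={G} → {G,T} (+1)
site 5, node DEFIQST: DFIST={C} ∪ EQ={G,T} → {C,G,T} (+1)
per-site changes: [2, 3, 4, 3, 4, 4]; total = 20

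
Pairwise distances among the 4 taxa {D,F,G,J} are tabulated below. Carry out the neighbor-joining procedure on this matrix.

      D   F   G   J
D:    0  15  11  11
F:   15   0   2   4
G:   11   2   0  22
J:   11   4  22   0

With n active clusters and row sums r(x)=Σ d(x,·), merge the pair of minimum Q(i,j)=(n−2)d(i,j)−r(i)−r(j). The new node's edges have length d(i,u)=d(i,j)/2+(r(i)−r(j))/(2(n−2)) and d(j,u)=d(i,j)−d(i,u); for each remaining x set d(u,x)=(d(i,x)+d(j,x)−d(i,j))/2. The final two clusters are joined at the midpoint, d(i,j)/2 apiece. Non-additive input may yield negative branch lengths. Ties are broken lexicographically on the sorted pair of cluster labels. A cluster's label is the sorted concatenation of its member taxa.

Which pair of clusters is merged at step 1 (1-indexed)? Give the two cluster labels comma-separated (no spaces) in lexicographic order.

iteration 1: select D,J (d=11, Q=-52); attach at lengths (11/2, 11/2); label the merged cluster DJ
  updated: d(DJ,F)=4, d(DJ,G)=11
iteration 2: select DJ,F (d=4, Q=-17); attach at lengths (13/2, -5/2); label the merged cluster DFJ
  updated: d(DFJ,G)=9/2
iteration 3: select DFJ,G (d=9/2); attach at lengths (9/4, 9/4); label the merged cluster DFGJ
final tree: (((D:11/2,J:11/2):13/2,F:-5/2):9/4,G:9/4)
total length: 39/2

D,J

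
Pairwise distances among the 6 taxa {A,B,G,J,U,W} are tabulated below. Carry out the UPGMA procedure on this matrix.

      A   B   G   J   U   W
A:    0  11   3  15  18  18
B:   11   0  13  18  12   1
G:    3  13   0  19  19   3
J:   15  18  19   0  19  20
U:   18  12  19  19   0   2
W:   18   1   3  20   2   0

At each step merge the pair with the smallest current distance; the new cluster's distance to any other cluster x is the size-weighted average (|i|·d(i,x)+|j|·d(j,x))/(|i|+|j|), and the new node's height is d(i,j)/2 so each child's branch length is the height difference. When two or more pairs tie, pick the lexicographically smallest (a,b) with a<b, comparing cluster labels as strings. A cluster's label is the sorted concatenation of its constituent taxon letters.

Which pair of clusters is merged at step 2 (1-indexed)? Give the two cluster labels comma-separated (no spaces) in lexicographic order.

A,G

step 1: merge (B,W) at d=1; branch lengths B→1/2, W→1/2; new cluster BW
  updated: d(A,BW)=29/2, d(BW,G)=8, d(BW,J)=19, d(BW,U)=7
step 2: merge (A,G) at d=3; branch lengths A→3/2, G→3/2; new cluster AG
  updated: d(AG,BW)=45/4, d(AG,J)=17, d(AG,U)=37/2
step 3: merge (BW,U) at d=7; branch lengths BW→3, U→7/2; new cluster BUW
  updated: d(AG,BUW)=41/3, d(BUW,J)=19
step 4: merge (AG,BUW) at d=41/3; branch lengths AG→16/3, BUW→10/3; new cluster ABGUW
  updated: d(ABGUW,J)=91/5
step 5: merge (ABGUW,J) at d=91/5; branch lengths ABGUW→34/15, J→91/10; new cluster ABGJUW
final tree: (((A:3/2,G:3/2):16/3,((B:1/2,W:1/2):3,U:7/2):10/3):34/15,J:91/10)
total length: 458/15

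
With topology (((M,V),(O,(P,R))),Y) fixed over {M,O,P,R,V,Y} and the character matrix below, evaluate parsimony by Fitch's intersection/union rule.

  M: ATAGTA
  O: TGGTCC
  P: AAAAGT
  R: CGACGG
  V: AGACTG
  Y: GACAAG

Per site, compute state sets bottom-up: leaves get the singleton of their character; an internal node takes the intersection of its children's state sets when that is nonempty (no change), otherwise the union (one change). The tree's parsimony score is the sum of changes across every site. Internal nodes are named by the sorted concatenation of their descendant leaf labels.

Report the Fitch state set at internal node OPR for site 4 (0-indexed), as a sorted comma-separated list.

site 0, node MV: M={A} ∩ V={A} → {A} (+0)
site 0, node PR: P={A} ∪ R={C} → {A,C} (+1)
site 0, node OPR: O={T} ∪ PR={A,C} → {A,C,T} (+1)
site 0, node MOPRV: MV={A} ∩ OPR={A,C,T} → {A} (+0)
site 0, node MOPRVY: MOPRV={A} ∪ Y={G} → {A,G} (+1)
site 1, node MV: M={T} ∪ V={G} → {G,T} (+1)
site 1, node PR: P={A} ∪ R={G} → {A,G} (+1)
site 1, node OPR: O={G} ∩ PR={A,G} → {G} (+0)
site 1, node MOPRV: MV={G,T} ∩ OPR={G} → {G} (+0)
site 1, node MOPRVY: MOPRV={G} ∪ Y={A} → {A,G} (+1)
site 2, node MV: M={A} ∩ V={A} → {A} (+0)
site 2, node PR: P={A} ∩ R={A} → {A} (+0)
site 2, node OPR: O={G} ∪ PR={A} → {A,G} (+1)
site 2, node MOPRV: MV={A} ∩ OPR={A,G} → {A} (+0)
site 2, node MOPRVY: MOPRV={A} ∪ Y={C} → {A,C} (+1)
site 3, node MV: M={G} ∪ V={C} → {C,G} (+1)
site 3, node PR: P={A} ∪ R={C} → {A,C} (+1)
site 3, node OPR: O={T} ∪ PR={A,C} → {A,C,T} (+1)
site 3, node MOPRV: MV={C,G} ∩ OPR={A,C,T} → {C} (+0)
site 3, node MOPRVY: MOPRV={C} ∪ Y={A} → {A,C} (+1)
site 4, node MV: M={T} ∩ V={T} → {T} (+0)
site 4, node PR: P={G} ∩ R={G} → {G} (+0)
site 4, node OPR: O={C} ∪ PR={G} → {C,G} (+1)
site 4, node MOPRV: MV={T} ∪ OPR={C,G} → {C,G,T} (+1)
site 4, node MOPRVY: MOPRV={C,G,T} ∪ Y={A} → {A,C,G,T} (+1)
site 5, node MV: M={A} ∪ V={G} → {A,G} (+1)
site 5, node PR: P={T} ∪ R={G} → {G,T} (+1)
site 5, node OPR: O={C} ∪ PR={G,T} → {C,G,T} (+1)
site 5, node MOPRV: MV={A,G} ∩ OPR={C,G,T} → {G} (+0)
site 5, node MOPRVY: MOPRV={G} ∩ Y={G} → {G} (+0)
per-site changes: [3, 3, 2, 4, 3, 3]; total = 18

C,G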